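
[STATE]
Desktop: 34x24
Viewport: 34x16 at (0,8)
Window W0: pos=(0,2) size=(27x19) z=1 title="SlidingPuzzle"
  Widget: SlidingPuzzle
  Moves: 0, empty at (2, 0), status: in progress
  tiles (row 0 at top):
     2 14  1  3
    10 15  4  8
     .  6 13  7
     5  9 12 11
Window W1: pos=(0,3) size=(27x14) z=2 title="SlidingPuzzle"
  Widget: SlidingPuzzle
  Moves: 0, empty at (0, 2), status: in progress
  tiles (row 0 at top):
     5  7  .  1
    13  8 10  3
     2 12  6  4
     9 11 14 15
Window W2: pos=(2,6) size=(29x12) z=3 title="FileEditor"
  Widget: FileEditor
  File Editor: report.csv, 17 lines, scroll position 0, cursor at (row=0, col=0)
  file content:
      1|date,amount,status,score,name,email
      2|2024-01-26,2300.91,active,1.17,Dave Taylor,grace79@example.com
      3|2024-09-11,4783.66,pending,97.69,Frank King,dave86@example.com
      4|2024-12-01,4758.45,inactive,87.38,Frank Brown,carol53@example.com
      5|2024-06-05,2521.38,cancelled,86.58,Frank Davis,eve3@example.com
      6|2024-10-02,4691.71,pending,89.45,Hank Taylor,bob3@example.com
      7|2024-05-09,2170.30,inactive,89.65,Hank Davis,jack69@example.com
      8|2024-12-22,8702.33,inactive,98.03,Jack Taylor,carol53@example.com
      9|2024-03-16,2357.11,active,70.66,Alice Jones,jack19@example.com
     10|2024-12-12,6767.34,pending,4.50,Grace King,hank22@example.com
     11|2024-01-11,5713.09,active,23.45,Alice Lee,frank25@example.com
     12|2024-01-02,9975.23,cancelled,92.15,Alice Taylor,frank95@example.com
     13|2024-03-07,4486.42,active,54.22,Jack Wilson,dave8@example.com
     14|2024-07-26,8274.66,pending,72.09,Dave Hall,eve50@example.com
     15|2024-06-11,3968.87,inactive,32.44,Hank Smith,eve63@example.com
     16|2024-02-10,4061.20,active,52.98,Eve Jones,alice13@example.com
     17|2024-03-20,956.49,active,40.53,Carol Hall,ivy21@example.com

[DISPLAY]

┃├┠───────────────────────────┨   
┃│┃█ate,amount,status,score,n▲┃   
┃├┃2024-01-26,2300.91,active,█┃   
┃│┃2024-09-11,4783.66,pending░┃   
┃├┃2024-12-01,4758.45,inactiv░┃   
┃│┃2024-06-05,2521.38,cancell░┃   
┃└┃2024-10-02,4691.71,pending░┃   
┃M┃2024-05-09,2170.30,inactiv░┃   
┗━┃2024-12-22,8702.33,inactiv▼┃   
┃ ┗━━━━━━━━━━━━━━━━━━━━━━━━━━━┛   
┃                         ┃       
┃                         ┃       
┗━━━━━━━━━━━━━━━━━━━━━━━━━┛       
                                  
                                  
                                  


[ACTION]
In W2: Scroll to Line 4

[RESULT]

┃├┠───────────────────────────┨   
┃│┃2024-12-01,4758.45,inactiv▲┃   
┃├┃2024-06-05,2521.38,cancell░┃   
┃│┃2024-10-02,4691.71,pending░┃   
┃├┃2024-05-09,2170.30,inactiv█┃   
┃│┃2024-12-22,8702.33,inactiv░┃   
┃└┃2024-03-16,2357.11,active,░┃   
┃M┃2024-12-12,6767.34,pending░┃   
┗━┃2024-01-11,5713.09,active,▼┃   
┃ ┗━━━━━━━━━━━━━━━━━━━━━━━━━━━┛   
┃                         ┃       
┃                         ┃       
┗━━━━━━━━━━━━━━━━━━━━━━━━━┛       
                                  
                                  
                                  


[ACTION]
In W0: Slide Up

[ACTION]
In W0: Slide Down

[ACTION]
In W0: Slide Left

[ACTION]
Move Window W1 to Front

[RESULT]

┃├────┼────┼────┼────┤    ┃───┨   
┃│ 13 │  8 │ 10 │  3 │    ┃iv▲┃   
┃├────┼────┼────┼────┤    ┃ll░┃   
┃│  2 │ 12 │  6 │  4 │    ┃ng░┃   
┃├────┼────┼────┼────┤    ┃iv█┃   
┃│  9 │ 11 │ 14 │ 15 │    ┃iv░┃   
┃└────┴────┴────┴────┘    ┃e,░┃   
┃Moves: 0                 ┃ng░┃   
┗━━━━━━━━━━━━━━━━━━━━━━━━━┛e,▼┃   
┃ ┗━━━━━━━━━━━━━━━━━━━━━━━━━━━┛   
┃                         ┃       
┃                         ┃       
┗━━━━━━━━━━━━━━━━━━━━━━━━━┛       
                                  
                                  
                                  


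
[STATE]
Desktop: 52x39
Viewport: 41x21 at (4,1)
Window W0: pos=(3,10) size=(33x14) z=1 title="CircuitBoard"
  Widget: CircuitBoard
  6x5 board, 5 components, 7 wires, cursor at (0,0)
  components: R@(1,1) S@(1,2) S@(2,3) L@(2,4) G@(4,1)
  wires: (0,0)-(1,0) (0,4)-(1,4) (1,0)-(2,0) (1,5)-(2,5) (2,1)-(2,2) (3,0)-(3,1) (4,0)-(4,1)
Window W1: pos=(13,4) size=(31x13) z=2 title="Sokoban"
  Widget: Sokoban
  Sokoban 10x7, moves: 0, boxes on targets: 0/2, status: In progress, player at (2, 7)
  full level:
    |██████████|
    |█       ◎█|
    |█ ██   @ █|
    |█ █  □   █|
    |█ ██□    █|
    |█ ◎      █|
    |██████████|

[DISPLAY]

                                         
                                         
                                         
         ┏━━━━━━━━━━━━━━━━━━━━━━━━━━━━━┓ 
         ┃ Sokoban                     ┃ 
         ┠─────────────────────────────┨ 
         ┃██████████                   ┃ 
         ┃█       ◎█                   ┃ 
         ┃█ ██   @ █                   ┃ 
━━━━━━━━━┃█ █  □   █                   ┃ 
 CircuitB┃█ ██□    █                   ┃ 
─────────┃█ ◎      █                   ┃ 
   0 1 2 ┃██████████                   ┃ 
0  [.]   ┃Moves: 0  0/2                ┃ 
    │    ┃                             ┃ 
1   ·   R┗━━━━━━━━━━━━━━━━━━━━━━━━━━━━━┛ 
    │                   │      ┃         
2   ·   · ─ ·   S   L   ·      ┃         
                               ┃         
3   · ─ ·                      ┃         
                               ┃         


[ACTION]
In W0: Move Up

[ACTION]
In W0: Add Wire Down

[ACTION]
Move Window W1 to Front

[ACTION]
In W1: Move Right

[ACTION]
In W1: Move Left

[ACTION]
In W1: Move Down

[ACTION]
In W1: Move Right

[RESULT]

                                         
                                         
                                         
         ┏━━━━━━━━━━━━━━━━━━━━━━━━━━━━━┓ 
         ┃ Sokoban                     ┃ 
         ┠─────────────────────────────┨ 
         ┃██████████                   ┃ 
         ┃█       ◎█                   ┃ 
         ┃█ ██     █                   ┃ 
━━━━━━━━━┃█ █  □  @█                   ┃ 
 CircuitB┃█ ██□    █                   ┃ 
─────────┃█ ◎      █                   ┃ 
   0 1 2 ┃██████████                   ┃ 
0  [.]   ┃Moves: 4  0/2                ┃ 
    │    ┃                             ┃ 
1   ·   R┗━━━━━━━━━━━━━━━━━━━━━━━━━━━━━┛ 
    │                   │      ┃         
2   ·   · ─ ·   S   L   ·      ┃         
                               ┃         
3   · ─ ·                      ┃         
                               ┃         


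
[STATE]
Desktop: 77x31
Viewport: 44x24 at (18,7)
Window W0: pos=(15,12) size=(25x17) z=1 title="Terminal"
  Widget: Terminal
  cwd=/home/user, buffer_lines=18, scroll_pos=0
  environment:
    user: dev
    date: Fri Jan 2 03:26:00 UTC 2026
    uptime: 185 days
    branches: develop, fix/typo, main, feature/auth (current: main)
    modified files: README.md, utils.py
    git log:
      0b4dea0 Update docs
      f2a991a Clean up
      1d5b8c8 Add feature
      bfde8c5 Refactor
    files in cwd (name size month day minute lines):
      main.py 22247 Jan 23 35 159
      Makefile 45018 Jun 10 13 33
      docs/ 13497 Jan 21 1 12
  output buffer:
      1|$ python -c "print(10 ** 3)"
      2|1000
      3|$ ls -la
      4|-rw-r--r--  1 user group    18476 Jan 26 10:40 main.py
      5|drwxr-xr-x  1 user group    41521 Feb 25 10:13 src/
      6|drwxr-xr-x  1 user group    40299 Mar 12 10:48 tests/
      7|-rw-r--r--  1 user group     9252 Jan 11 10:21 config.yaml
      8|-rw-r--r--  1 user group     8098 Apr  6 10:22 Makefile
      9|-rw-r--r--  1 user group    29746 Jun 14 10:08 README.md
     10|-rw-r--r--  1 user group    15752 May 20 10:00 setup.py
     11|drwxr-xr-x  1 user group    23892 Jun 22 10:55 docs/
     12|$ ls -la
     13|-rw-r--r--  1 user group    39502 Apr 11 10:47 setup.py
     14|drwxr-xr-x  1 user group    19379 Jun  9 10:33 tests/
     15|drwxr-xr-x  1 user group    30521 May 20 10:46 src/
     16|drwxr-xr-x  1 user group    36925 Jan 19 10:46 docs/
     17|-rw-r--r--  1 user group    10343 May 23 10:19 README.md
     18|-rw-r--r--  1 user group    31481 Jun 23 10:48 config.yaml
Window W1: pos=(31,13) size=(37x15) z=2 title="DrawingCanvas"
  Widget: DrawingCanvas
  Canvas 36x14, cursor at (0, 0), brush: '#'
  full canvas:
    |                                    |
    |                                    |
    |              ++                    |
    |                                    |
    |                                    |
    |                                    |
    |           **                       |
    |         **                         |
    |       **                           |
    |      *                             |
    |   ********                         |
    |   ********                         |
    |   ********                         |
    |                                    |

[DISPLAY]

                                            
                                            
                                            
                                            
                                            
━━━━━━━━━━━━━━━━━━━━━┓                      
erminal      ┏━━━━━━━━━━━━━━━━━━━━━━━━━━━━━━
─────────────┃ DrawingCanvas                
python -c "pr┠──────────────────────────────
00           ┃+                             
ls -la       ┃                              
w-r--r--  1 u┃              ++              
wxr-xr-x  1 u┃                              
wxr-xr-x  1 u┃                              
w-r--r--  1 u┃                              
w-r--r--  1 u┃           **                 
w-r--r--  1 u┃         **                   
w-r--r--  1 u┃       **                     
wxr-xr-x  1 u┃      *                       
ls -la       ┃   ********                   
w-r--r--  1 u┗━━━━━━━━━━━━━━━━━━━━━━━━━━━━━━
━━━━━━━━━━━━━━━━━━━━━┛                      
                                            
                                            


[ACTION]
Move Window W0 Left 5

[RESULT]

                                            
                                            
                                            
                                            
                                            
━━━━━━━━━━━━━━━━┓                           
al           ┏━━━━━━━━━━━━━━━━━━━━━━━━━━━━━━
─────────────┃ DrawingCanvas                
n -c "print(1┠──────────────────────────────
             ┃+                             
a            ┃                              
r--  1 user g┃              ++              
r-x  1 user g┃                              
r-x  1 user g┃                              
r--  1 user g┃                              
r--  1 user g┃           **                 
r--  1 user g┃         **                   
r--  1 user g┃       **                     
r-x  1 user g┃      *                       
a            ┃   ********                   
r--  1 user g┗━━━━━━━━━━━━━━━━━━━━━━━━━━━━━━
━━━━━━━━━━━━━━━━┛                           
                                            
                                            


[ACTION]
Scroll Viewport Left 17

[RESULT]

                                            
                                            
                                            
                                            
                                            
         ┏━━━━━━━━━━━━━━━━━━━━━━━┓          
         ┃ Terminal           ┏━━━━━━━━━━━━━
         ┠────────────────────┃ DrawingCanva
         ┃$ python -c "print(1┠─────────────
         ┃1000                ┃+            
         ┃$ ls -la            ┃             
         ┃-rw-r--r--  1 user g┃             
         ┃drwxr-xr-x  1 user g┃             
         ┃drwxr-xr-x  1 user g┃             
         ┃-rw-r--r--  1 user g┃             
         ┃-rw-r--r--  1 user g┃           **
         ┃-rw-r--r--  1 user g┃         **  
         ┃-rw-r--r--  1 user g┃       **    
         ┃drwxr-xr-x  1 user g┃      *      
         ┃$ ls -la            ┃   ********  
         ┃-rw-r--r--  1 user g┗━━━━━━━━━━━━━
         ┗━━━━━━━━━━━━━━━━━━━━━━━┛          
                                            
                                            


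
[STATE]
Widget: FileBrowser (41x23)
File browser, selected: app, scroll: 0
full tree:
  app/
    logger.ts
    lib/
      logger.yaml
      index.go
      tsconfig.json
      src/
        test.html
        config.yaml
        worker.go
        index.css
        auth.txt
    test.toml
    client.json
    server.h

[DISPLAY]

> [-] app/                               
    logger.ts                            
    [+] lib/                             
    test.toml                            
    client.json                          
    server.h                             
                                         
                                         
                                         
                                         
                                         
                                         
                                         
                                         
                                         
                                         
                                         
                                         
                                         
                                         
                                         
                                         
                                         


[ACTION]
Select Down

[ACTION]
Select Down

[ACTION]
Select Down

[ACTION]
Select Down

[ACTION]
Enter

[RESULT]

  [-] app/                               
    logger.ts                            
    [+] lib/                             
    test.toml                            
  > client.json                          
    server.h                             
                                         
                                         
                                         
                                         
                                         
                                         
                                         
                                         
                                         
                                         
                                         
                                         
                                         
                                         
                                         
                                         
                                         


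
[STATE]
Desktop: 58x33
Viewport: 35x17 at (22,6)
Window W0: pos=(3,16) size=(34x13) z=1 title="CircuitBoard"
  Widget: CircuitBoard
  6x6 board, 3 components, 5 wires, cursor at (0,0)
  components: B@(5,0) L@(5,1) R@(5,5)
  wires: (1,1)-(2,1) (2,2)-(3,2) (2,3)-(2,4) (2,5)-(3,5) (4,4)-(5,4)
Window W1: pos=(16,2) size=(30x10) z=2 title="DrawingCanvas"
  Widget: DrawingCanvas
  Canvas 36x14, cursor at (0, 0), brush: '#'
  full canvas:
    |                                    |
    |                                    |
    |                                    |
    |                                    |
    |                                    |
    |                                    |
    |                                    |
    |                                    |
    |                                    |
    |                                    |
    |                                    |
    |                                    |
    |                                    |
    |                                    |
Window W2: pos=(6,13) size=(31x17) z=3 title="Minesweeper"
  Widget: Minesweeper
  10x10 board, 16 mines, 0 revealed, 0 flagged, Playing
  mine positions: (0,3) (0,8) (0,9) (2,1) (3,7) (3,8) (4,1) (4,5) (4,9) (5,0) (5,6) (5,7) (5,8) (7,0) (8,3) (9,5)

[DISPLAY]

                       ┃           
                       ┃           
                       ┃           
                       ┃           
                       ┃           
━━━━━━━━━━━━━━━━━━━━━━━┛           
                                   
━━━━━━━━━━━━━━┓                    
              ┃                    
──────────────┨                    
              ┃                    
              ┃                    
              ┃                    
              ┃                    
              ┃                    
              ┃                    
              ┃                    


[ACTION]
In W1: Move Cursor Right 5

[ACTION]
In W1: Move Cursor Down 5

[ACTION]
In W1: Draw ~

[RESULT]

                       ┃           
                       ┃           
                       ┃           
                       ┃           
~                      ┃           
━━━━━━━━━━━━━━━━━━━━━━━┛           
                                   
━━━━━━━━━━━━━━┓                    
              ┃                    
──────────────┨                    
              ┃                    
              ┃                    
              ┃                    
              ┃                    
              ┃                    
              ┃                    
              ┃                    


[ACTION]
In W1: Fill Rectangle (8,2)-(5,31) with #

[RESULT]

                       ┃           
                       ┃           
                       ┃           
                       ┃           
#######################┃           
━━━━━━━━━━━━━━━━━━━━━━━┛           
                                   
━━━━━━━━━━━━━━┓                    
              ┃                    
──────────────┨                    
              ┃                    
              ┃                    
              ┃                    
              ┃                    
              ┃                    
              ┃                    
              ┃                    


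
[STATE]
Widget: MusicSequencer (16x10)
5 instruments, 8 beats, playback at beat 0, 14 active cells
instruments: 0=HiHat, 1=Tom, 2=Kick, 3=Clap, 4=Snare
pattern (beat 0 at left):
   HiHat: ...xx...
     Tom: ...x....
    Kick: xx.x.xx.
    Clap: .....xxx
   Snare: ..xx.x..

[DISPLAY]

      ▼1234567  
 HiHat···██···  
   Tom···█····  
  Kick██·█·██·  
  Clap·····███  
 Snare··██·█··  
                
                
                
                


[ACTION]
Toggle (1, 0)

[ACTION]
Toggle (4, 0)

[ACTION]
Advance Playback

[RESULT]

      0▼234567  
 HiHat···██···  
   Tom█··█····  
  Kick██·█·██·  
  Clap·····███  
 Snare█·██·█··  
                
                
                
                


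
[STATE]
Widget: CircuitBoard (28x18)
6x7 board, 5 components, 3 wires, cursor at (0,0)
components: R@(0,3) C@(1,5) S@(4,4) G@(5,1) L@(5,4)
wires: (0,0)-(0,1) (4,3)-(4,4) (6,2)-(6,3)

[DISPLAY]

   0 1 2 3 4 5              
0  [.]─ ·       R           
                            
1                       C   
                            
2                           
                            
3                           
                            
4               · ─ S       
                            
5       G           L       
                            
6           · ─ ·           
Cursor: (0,0)               
                            
                            
                            


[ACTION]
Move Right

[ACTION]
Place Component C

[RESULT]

   0 1 2 3 4 5              
0   · ─[C]      R           
                            
1                       C   
                            
2                           
                            
3                           
                            
4               · ─ S       
                            
5       G           L       
                            
6           · ─ ·           
Cursor: (0,1)               
                            
                            
                            


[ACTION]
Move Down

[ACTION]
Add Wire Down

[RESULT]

   0 1 2 3 4 5              
0   · ─ C       R           
                            
1      [.]              C   
        │                   
2       ·                   
                            
3                           
                            
4               · ─ S       
                            
5       G           L       
                            
6           · ─ ·           
Cursor: (1,1)               
                            
                            
                            


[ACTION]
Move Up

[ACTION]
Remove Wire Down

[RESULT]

   0 1 2 3 4 5              
0   · ─[C]      R           
                            
1       ·               C   
        │                   
2       ·                   
                            
3                           
                            
4               · ─ S       
                            
5       G           L       
                            
6           · ─ ·           
Cursor: (0,1)               
                            
                            
                            


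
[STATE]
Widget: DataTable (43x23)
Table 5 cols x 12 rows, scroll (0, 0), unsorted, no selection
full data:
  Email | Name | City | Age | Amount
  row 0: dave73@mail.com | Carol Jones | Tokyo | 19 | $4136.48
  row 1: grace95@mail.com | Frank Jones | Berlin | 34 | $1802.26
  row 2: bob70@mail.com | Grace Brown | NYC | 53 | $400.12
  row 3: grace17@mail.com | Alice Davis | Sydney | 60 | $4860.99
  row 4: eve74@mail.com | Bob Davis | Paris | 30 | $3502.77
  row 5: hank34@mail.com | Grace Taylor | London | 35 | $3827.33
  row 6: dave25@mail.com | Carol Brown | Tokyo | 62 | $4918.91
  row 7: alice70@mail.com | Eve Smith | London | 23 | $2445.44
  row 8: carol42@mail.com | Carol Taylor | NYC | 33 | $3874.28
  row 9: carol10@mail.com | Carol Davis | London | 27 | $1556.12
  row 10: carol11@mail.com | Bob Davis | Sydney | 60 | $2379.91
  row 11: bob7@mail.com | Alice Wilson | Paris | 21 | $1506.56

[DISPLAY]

Email           │Name        │City  │Age│Am
────────────────┼────────────┼──────┼───┼──
dave73@mail.com │Carol Jones │Tokyo │19 │$4
grace95@mail.com│Frank Jones │Berlin│34 │$1
bob70@mail.com  │Grace Brown │NYC   │53 │$4
grace17@mail.com│Alice Davis │Sydney│60 │$4
eve74@mail.com  │Bob Davis   │Paris │30 │$3
hank34@mail.com │Grace Taylor│London│35 │$3
dave25@mail.com │Carol Brown │Tokyo │62 │$4
alice70@mail.com│Eve Smith   │London│23 │$2
carol42@mail.com│Carol Taylor│NYC   │33 │$3
carol10@mail.com│Carol Davis │London│27 │$1
carol11@mail.com│Bob Davis   │Sydney│60 │$2
bob7@mail.com   │Alice Wilson│Paris │21 │$1
                                           
                                           
                                           
                                           
                                           
                                           
                                           
                                           
                                           


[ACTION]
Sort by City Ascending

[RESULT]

Email           │Name        │City ▲│Age│Am
────────────────┼────────────┼──────┼───┼──
grace95@mail.com│Frank Jones │Berlin│34 │$1
hank34@mail.com │Grace Taylor│London│35 │$3
alice70@mail.com│Eve Smith   │London│23 │$2
carol10@mail.com│Carol Davis │London│27 │$1
bob70@mail.com  │Grace Brown │NYC   │53 │$4
carol42@mail.com│Carol Taylor│NYC   │33 │$3
eve74@mail.com  │Bob Davis   │Paris │30 │$3
bob7@mail.com   │Alice Wilson│Paris │21 │$1
grace17@mail.com│Alice Davis │Sydney│60 │$4
carol11@mail.com│Bob Davis   │Sydney│60 │$2
dave73@mail.com │Carol Jones │Tokyo │19 │$4
dave25@mail.com │Carol Brown │Tokyo │62 │$4
                                           
                                           
                                           
                                           
                                           
                                           
                                           
                                           
                                           


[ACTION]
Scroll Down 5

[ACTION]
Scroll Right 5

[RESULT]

           │Name        │City ▲│Age│Amount 
───────────┼────────────┼──────┼───┼───────
95@mail.com│Frank Jones │Berlin│34 │$1802.2
4@mail.com │Grace Taylor│London│35 │$3827.3
70@mail.com│Eve Smith   │London│23 │$2445.4
10@mail.com│Carol Davis │London│27 │$1556.1
@mail.com  │Grace Brown │NYC   │53 │$400.12
42@mail.com│Carol Taylor│NYC   │33 │$3874.2
@mail.com  │Bob Davis   │Paris │30 │$3502.7
mail.com   │Alice Wilson│Paris │21 │$1506.5
17@mail.com│Alice Davis │Sydney│60 │$4860.9
11@mail.com│Bob Davis   │Sydney│60 │$2379.9
3@mail.com │Carol Jones │Tokyo │19 │$4136.4
5@mail.com │Carol Brown │Tokyo │62 │$4918.9
                                           
                                           
                                           
                                           
                                           
                                           
                                           
                                           
                                           


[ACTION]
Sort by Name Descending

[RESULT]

           │Name       ▼│City  │Age│Amount 
───────────┼────────────┼──────┼───┼───────
4@mail.com │Grace Taylor│London│35 │$3827.3
@mail.com  │Grace Brown │NYC   │53 │$400.12
95@mail.com│Frank Jones │Berlin│34 │$1802.2
70@mail.com│Eve Smith   │London│23 │$2445.4
42@mail.com│Carol Taylor│NYC   │33 │$3874.2
3@mail.com │Carol Jones │Tokyo │19 │$4136.4
10@mail.com│Carol Davis │London│27 │$1556.1
5@mail.com │Carol Brown │Tokyo │62 │$4918.9
@mail.com  │Bob Davis   │Paris │30 │$3502.7
11@mail.com│Bob Davis   │Sydney│60 │$2379.9
mail.com   │Alice Wilson│Paris │21 │$1506.5
17@mail.com│Alice Davis │Sydney│60 │$4860.9
                                           
                                           
                                           
                                           
                                           
                                           
                                           
                                           
                                           


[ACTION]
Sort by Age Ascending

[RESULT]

           │Name        │City  │Ag▲│Amount 
───────────┼────────────┼──────┼───┼───────
3@mail.com │Carol Jones │Tokyo │19 │$4136.4
mail.com   │Alice Wilson│Paris │21 │$1506.5
70@mail.com│Eve Smith   │London│23 │$2445.4
10@mail.com│Carol Davis │London│27 │$1556.1
@mail.com  │Bob Davis   │Paris │30 │$3502.7
42@mail.com│Carol Taylor│NYC   │33 │$3874.2
95@mail.com│Frank Jones │Berlin│34 │$1802.2
4@mail.com │Grace Taylor│London│35 │$3827.3
@mail.com  │Grace Brown │NYC   │53 │$400.12
11@mail.com│Bob Davis   │Sydney│60 │$2379.9
17@mail.com│Alice Davis │Sydney│60 │$4860.9
5@mail.com │Carol Brown │Tokyo │62 │$4918.9
                                           
                                           
                                           
                                           
                                           
                                           
                                           
                                           
                                           


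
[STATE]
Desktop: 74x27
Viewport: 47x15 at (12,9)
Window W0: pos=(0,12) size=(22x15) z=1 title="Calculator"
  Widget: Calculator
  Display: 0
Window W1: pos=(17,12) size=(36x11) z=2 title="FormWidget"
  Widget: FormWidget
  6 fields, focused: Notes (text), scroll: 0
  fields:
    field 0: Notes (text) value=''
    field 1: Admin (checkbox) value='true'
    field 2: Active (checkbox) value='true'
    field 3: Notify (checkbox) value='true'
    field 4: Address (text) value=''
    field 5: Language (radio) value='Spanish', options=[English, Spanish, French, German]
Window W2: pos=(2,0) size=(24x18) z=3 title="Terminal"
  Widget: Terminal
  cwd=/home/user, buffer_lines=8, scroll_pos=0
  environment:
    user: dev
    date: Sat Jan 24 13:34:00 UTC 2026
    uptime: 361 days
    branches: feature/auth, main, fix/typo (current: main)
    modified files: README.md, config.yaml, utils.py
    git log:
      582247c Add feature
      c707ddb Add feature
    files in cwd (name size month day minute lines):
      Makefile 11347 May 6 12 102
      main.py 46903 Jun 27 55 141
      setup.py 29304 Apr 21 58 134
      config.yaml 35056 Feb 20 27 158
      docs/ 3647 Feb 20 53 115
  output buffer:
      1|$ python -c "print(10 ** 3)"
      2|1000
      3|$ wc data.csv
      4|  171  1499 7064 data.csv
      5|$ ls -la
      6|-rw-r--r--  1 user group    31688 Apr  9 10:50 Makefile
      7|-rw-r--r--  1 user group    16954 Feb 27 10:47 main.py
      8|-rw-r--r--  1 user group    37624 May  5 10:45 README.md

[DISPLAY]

-  1 user gro┃                                 
-  1 user gro┃                                 
             ┃                                 
             ┃━━━━━━━━━━━━━━━━━━━━━━━━━━┓      
             ┃get                       ┃      
             ┃──────────────────────────┨      
             ┃      [                  ]┃      
             ┃      [x]                 ┃      
━━━━━━━━━━━━━┛:     [x]                 ┃      
─┼───┃  Notify:     [x]                 ┃      
 │ × ┃  Address:    [                  ]┃      
─┼───┃  Language:   ( ) English  (●) Spa┃      
 │ - ┃                                  ┃      
─┼───┗━━━━━━━━━━━━━━━━━━━━━━━━━━━━━━━━━━┛      
 │ + │   ┃                                     


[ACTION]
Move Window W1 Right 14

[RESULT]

-  1 user gro┃                                 
-  1 user gro┃                                 
             ┃                                 
             ┃     ┏━━━━━━━━━━━━━━━━━━━━━━━━━━━
             ┃     ┃ FormWidget                
             ┃     ┠───────────────────────────
             ┃     ┃> Notes:      [            
             ┃     ┃  Admin:      [x]          
━━━━━━━━━━━━━┛     ┃  Active:     [x]          
─┼───┤   ┃         ┃  Notify:     [x]          
 │ × │   ┃         ┃  Address:    [            
─┼───┤   ┃         ┃  Language:   ( ) English  
 │ - │   ┃         ┃                           
─┼───┤   ┃         ┗━━━━━━━━━━━━━━━━━━━━━━━━━━━
 │ + │   ┃                                     


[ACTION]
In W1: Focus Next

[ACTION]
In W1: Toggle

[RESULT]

-  1 user gro┃                                 
-  1 user gro┃                                 
             ┃                                 
             ┃     ┏━━━━━━━━━━━━━━━━━━━━━━━━━━━
             ┃     ┃ FormWidget                
             ┃     ┠───────────────────────────
             ┃     ┃  Notes:      [            
             ┃     ┃> Admin:      [ ]          
━━━━━━━━━━━━━┛     ┃  Active:     [x]          
─┼───┤   ┃         ┃  Notify:     [x]          
 │ × │   ┃         ┃  Address:    [            
─┼───┤   ┃         ┃  Language:   ( ) English  
 │ - │   ┃         ┃                           
─┼───┤   ┃         ┗━━━━━━━━━━━━━━━━━━━━━━━━━━━
 │ + │   ┃                                     


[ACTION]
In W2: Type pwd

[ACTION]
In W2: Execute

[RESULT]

-  1 user gro┃                                 
-  1 user gro┃                                 
             ┃                                 
r            ┃     ┏━━━━━━━━━━━━━━━━━━━━━━━━━━━
             ┃     ┃ FormWidget                
             ┃     ┠───────────────────────────
             ┃     ┃  Notes:      [            
             ┃     ┃> Admin:      [ ]          
━━━━━━━━━━━━━┛     ┃  Active:     [x]          
─┼───┤   ┃         ┃  Notify:     [x]          
 │ × │   ┃         ┃  Address:    [            
─┼───┤   ┃         ┃  Language:   ( ) English  
 │ - │   ┃         ┃                           
─┼───┤   ┃         ┗━━━━━━━━━━━━━━━━━━━━━━━━━━━
 │ + │   ┃                                     


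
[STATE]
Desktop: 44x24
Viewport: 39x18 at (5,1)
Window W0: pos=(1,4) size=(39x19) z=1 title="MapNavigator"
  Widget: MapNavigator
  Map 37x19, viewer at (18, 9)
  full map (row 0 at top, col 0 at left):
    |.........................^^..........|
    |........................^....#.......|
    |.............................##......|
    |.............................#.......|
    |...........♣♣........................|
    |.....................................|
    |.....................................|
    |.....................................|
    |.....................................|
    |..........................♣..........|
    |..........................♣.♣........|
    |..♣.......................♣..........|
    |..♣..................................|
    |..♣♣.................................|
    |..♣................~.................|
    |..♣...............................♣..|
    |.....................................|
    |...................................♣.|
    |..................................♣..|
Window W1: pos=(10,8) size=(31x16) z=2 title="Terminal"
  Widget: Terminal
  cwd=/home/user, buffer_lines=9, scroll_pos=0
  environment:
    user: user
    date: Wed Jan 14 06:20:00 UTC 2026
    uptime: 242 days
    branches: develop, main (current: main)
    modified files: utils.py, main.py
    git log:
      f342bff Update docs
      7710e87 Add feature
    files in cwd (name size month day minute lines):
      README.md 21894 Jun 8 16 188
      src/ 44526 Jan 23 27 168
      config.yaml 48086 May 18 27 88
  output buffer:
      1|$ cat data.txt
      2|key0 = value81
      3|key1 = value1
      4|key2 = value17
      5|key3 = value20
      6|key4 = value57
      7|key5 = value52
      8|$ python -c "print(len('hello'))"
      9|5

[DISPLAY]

                                       
                                       
                                       
━━━━━━━━━━━━━━━━━━━━━━━━━━━━━━━━━━┓    
pNavigator                        ┃    
──────────────────────────────────┨    
..........................##......┃    
.....┏━━━━━━━━━━━━━━━━━━━━━━━━━━━━━┓   
.....┃ Terminal                    ┃   
.....┠─────────────────────────────┨   
.....┃$ cat data.txt               ┃   
.....┃key0 = value81               ┃   
.....┃key1 = value1                ┃   
.....┃key2 = value17               ┃   
.....┃key3 = value20               ┃   
.....┃key4 = value57               ┃   
.....┃key5 = value52               ┃   
♣....┃$ python -c "print(len('hello┃   


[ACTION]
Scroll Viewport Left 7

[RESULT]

                                       
                                       
                                       
 ┏━━━━━━━━━━━━━━━━━━━━━━━━━━━━━━━━━━━━━
 ┃ MapNavigator                        
 ┠─────────────────────────────────────
 ┃.............................##......
 ┃........┏━━━━━━━━━━━━━━━━━━━━━━━━━━━━
 ┃........┃ Terminal                   
 ┃........┠────────────────────────────
 ┃........┃$ cat data.txt              
 ┃........┃key0 = value81              
 ┃........┃key1 = value1               
 ┃........┃key2 = value17              
 ┃........┃key3 = value20              
 ┃..♣.....┃key4 = value57              
 ┃..♣.....┃key5 = value52              
 ┃..♣♣....┃$ python -c "print(len('hell


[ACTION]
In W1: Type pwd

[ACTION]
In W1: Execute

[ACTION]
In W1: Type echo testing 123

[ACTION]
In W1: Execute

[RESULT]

                                       
                                       
                                       
 ┏━━━━━━━━━━━━━━━━━━━━━━━━━━━━━━━━━━━━━
 ┃ MapNavigator                        
 ┠─────────────────────────────────────
 ┃.............................##......
 ┃........┏━━━━━━━━━━━━━━━━━━━━━━━━━━━━
 ┃........┃ Terminal                   
 ┃........┠────────────────────────────
 ┃........┃key1 = value1               
 ┃........┃key2 = value17              
 ┃........┃key3 = value20              
 ┃........┃key4 = value57              
 ┃........┃key5 = value52              
 ┃..♣.....┃$ python -c "print(len('hell
 ┃..♣.....┃5                           
 ┃..♣♣....┃$ pwd                       
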